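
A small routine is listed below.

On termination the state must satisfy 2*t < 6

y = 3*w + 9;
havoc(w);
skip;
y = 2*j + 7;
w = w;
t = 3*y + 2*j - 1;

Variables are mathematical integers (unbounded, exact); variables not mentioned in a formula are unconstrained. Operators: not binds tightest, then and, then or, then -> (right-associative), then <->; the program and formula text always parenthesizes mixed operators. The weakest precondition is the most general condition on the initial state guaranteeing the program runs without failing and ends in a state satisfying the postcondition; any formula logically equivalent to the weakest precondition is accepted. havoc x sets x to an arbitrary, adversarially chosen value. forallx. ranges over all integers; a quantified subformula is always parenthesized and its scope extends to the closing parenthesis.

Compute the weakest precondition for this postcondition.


Working backward. After the program, 2*t < 6 must hold.
Before t := 3*y + 2*j - 1: 4*j + 6*y < 8
Before w := w: 4*j + 6*y < 8
Before y := 2*j + 7: 16*j < -34
Before skip: 16*j < -34
Before havoc w: 16*j < -34
Before y := 3*w + 9: 16*j < -34
Answer: WP = 16*j < -34


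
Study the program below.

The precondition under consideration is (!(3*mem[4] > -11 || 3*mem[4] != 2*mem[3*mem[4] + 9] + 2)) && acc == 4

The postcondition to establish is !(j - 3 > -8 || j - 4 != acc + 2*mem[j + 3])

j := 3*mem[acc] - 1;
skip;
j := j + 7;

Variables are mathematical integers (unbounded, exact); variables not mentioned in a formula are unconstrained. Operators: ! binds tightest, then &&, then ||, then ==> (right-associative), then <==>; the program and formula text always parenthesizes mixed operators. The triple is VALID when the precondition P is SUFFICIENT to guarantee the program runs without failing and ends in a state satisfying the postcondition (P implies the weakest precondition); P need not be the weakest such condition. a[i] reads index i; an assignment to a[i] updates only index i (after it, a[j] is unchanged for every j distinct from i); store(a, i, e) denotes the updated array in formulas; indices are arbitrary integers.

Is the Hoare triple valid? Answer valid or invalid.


Working backward. After the program, the postcondition !(j - 3 > -8 || j - 4 != acc + 2*mem[j + 3]) must hold; in canonical form it is !(j > -5 || j != 2*mem[j + 3] + acc + 4).
Before j := j + 7: !(j > -12 || j != 2*mem[j + 10] + acc - 3)
Before skip: !(j > -12 || j != 2*mem[j + 10] + acc - 3)
Before j := 3*mem[acc] - 1: !(3*mem[acc] > -11 || 3*mem[acc] != 2*mem[3*mem[acc] + 9] + acc - 2)
The weakest precondition is !(3*mem[acc] > -11 || 3*mem[acc] != 2*mem[3*mem[acc] + 9] + acc - 2).
Check whether (!(3*mem[4] > -11 || 3*mem[4] != 2*mem[3*mem[4] + 9] + 2)) && acc == 4 implies it.
Every state satisfying the precondition satisfies the weakest precondition: the implication holds.
Answer: valid


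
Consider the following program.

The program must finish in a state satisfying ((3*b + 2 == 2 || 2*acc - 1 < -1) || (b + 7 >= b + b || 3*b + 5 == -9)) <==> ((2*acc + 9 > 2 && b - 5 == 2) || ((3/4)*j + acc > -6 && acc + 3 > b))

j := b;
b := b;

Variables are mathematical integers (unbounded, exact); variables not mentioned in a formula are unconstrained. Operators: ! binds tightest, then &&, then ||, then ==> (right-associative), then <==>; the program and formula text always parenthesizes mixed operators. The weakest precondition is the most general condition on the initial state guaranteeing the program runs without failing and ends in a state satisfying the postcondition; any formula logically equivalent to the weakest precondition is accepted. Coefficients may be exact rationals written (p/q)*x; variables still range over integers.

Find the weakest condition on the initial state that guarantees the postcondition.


Working backward. After the program, the postcondition ((3*b + 2 == 2 || 2*acc - 1 < -1) || (b + 7 >= b + b || 3*b + 5 == -9)) <==> ((2*acc + 9 > 2 && b - 5 == 2) || ((3/4)*j + acc > -6 && acc + 3 > b)) must hold; in canonical form it is (3*b == 0 || 2*acc < 0 || b <= 7 || 3*b == -14) <==> ((2*acc > -7 && b == 7) || (acc + (3/4)*j > -6 && acc > b - 3)).
Before b := b: (3*b == 0 || 2*acc < 0 || b <= 7 || 3*b == -14) <==> ((2*acc > -7 && b == 7) || (acc + (3/4)*j > -6 && acc > b - 3))
Before j := b: (3*b == 0 || 2*acc < 0 || b <= 7 || 3*b == -14) <==> ((2*acc > -7 && b == 7) || (acc + (3/4)*b > -6 && acc > b - 3))
Answer: WP = (3*b == 0 || 2*acc < 0 || b <= 7 || 3*b == -14) <==> ((2*acc > -7 && b == 7) || (acc + (3/4)*b > -6 && acc > b - 3))


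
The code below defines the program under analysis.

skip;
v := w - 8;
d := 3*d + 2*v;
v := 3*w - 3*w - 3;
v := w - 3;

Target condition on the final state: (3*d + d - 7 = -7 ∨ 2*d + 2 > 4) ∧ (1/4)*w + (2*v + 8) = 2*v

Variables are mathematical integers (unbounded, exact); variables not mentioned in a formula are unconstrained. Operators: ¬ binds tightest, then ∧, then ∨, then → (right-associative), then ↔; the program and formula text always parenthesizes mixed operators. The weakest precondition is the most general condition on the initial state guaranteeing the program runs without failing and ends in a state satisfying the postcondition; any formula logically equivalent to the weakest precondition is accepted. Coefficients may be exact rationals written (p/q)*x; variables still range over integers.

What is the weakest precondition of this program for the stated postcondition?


Working backward. After the program, the postcondition (3*d + d - 7 = -7 ∨ 2*d + 2 > 4) ∧ (1/4)*w + (2*v + 8) = 2*v must hold; in canonical form it is (4*d = 0 ∨ 2*d > 2) ∧ (1/4)*w = -8.
Before v := w - 3: (4*d = 0 ∨ 2*d > 2) ∧ (1/4)*w = -8
Before v := 3*w - 3*w - 3: (4*d = 0 ∨ 2*d > 2) ∧ (1/4)*w = -8
Before d := 3*d + 2*v: (12*d + 8*v = 0 ∨ 6*d + 4*v > 2) ∧ (1/4)*w = -8
Before v := w - 8: (12*d + 8*w = 64 ∨ 6*d + 4*w > 34) ∧ (1/4)*w = -8
Before skip: (12*d + 8*w = 64 ∨ 6*d + 4*w > 34) ∧ (1/4)*w = -8
Answer: WP = (12*d + 8*w = 64 ∨ 6*d + 4*w > 34) ∧ (1/4)*w = -8


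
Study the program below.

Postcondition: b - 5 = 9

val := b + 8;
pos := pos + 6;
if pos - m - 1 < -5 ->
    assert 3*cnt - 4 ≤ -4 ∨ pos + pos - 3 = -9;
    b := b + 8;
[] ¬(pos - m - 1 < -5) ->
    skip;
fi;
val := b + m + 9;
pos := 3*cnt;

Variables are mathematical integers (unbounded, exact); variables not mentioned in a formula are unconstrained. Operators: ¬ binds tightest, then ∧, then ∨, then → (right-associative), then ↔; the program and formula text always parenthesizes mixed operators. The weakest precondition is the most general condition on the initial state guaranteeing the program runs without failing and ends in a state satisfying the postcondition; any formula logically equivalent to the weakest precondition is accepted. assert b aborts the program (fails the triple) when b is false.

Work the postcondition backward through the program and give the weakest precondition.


Working backward. After the program, the postcondition b - 5 = 9 must hold; in canonical form it is b = 14.
Before pos := 3*cnt: b = 14
Before val := b + m + 9: b = 14
Then branch requires (3*cnt ≤ 0 ∨ 2*pos = -6) ∧ b = 6; else branch requires b = 14.
Before the if: (pos < m - 4 → ((3*cnt ≤ 0 ∨ 2*pos = -6) ∧ b = 6)) ∧ ((¬(pos < m - 4)) → b = 14)
Before pos := pos + 6: (pos < m - 10 → ((3*cnt ≤ 0 ∨ 2*pos = -18) ∧ b = 6)) ∧ ((¬(pos < m - 10)) → b = 14)
Before val := b + 8: (pos < m - 10 → ((3*cnt ≤ 0 ∨ 2*pos = -18) ∧ b = 6)) ∧ ((¬(pos < m - 10)) → b = 14)
Answer: WP = (pos < m - 10 → ((3*cnt ≤ 0 ∨ 2*pos = -18) ∧ b = 6)) ∧ ((¬(pos < m - 10)) → b = 14)


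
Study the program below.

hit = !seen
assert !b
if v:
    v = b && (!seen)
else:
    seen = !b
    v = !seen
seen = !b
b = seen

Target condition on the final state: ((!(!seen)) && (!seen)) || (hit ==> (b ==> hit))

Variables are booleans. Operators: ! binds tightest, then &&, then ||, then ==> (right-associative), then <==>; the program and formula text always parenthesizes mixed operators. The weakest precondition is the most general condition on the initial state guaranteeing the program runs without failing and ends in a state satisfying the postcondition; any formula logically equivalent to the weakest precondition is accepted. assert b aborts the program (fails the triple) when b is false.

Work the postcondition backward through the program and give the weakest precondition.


Working backward. After the program, the postcondition ((!(!seen)) && (!seen)) || (hit ==> (b ==> hit)) must hold; in canonical form it is hit ==> (b ==> hit).
Before b := seen: hit ==> (seen ==> hit)
Before seen := !b: hit ==> ((!b) ==> hit)
Then branch requires hit ==> ((!b) ==> hit); else branch requires hit ==> ((!b) ==> hit).
Before the if: (v ==> (hit ==> ((!b) ==> hit))) && ((!v) ==> (hit ==> ((!b) ==> hit)))
Before assert !b: (!b) && (v ==> (hit ==> ((!b) ==> hit))) && ((!v) ==> (hit ==> ((!b) ==> hit)))
Before hit := !seen: (!b) && (v ==> ((!seen) ==> ((!b) ==> (!seen)))) && ((!v) ==> ((!seen) ==> ((!b) ==> (!seen))))
Answer: WP = (!b) && (v ==> ((!seen) ==> ((!b) ==> (!seen)))) && ((!v) ==> ((!seen) ==> ((!b) ==> (!seen))))


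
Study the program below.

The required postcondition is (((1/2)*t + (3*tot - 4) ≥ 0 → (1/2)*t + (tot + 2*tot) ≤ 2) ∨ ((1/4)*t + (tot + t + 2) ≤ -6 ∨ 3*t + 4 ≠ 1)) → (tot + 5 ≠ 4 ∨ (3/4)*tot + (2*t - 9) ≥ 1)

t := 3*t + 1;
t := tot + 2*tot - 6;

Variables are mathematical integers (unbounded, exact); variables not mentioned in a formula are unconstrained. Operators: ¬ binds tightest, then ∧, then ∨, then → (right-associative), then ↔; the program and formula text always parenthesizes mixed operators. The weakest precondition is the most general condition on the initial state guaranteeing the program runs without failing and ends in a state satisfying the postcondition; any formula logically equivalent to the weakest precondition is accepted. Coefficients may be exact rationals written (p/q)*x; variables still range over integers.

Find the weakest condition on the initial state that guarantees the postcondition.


Working backward. After the program, the postcondition (((1/2)*t + (3*tot - 4) ≥ 0 → (1/2)*t + (tot + 2*tot) ≤ 2) ∨ ((1/4)*t + (tot + t + 2) ≤ -6 ∨ 3*t + 4 ≠ 1)) → (tot + 5 ≠ 4 ∨ (3/4)*tot + (2*t - 9) ≥ 1) must hold; in canonical form it is (((1/2)*t + 3*tot ≥ 4 → (1/2)*t + 3*tot ≤ 2) ∨ (5/4)*t + tot ≤ -8 ∨ 3*t ≠ -3) → (tot ≠ -1 ∨ 2*t + (3/4)*tot ≥ 10).
Before t := tot + 2*tot - 6: (((9/2)*tot ≥ 7 → (9/2)*tot ≤ 5) ∨ (19/4)*tot ≤ -1/2 ∨ 9*tot ≠ 15) → (tot ≠ -1 ∨ (27/4)*tot ≥ 22)
Before t := 3*t + 1: (((9/2)*tot ≥ 7 → (9/2)*tot ≤ 5) ∨ (19/4)*tot ≤ -1/2 ∨ 9*tot ≠ 15) → (tot ≠ -1 ∨ (27/4)*tot ≥ 22)
Answer: WP = (((9/2)*tot ≥ 7 → (9/2)*tot ≤ 5) ∨ (19/4)*tot ≤ -1/2 ∨ 9*tot ≠ 15) → (tot ≠ -1 ∨ (27/4)*tot ≥ 22)


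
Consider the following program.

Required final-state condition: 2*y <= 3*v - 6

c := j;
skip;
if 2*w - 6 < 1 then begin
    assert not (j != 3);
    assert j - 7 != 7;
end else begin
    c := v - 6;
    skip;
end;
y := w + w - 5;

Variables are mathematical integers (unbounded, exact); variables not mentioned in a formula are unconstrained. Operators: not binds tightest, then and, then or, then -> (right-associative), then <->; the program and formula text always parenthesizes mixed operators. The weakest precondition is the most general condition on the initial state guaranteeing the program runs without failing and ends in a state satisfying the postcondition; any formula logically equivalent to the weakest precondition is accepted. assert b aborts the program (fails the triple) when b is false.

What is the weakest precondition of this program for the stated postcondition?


Working backward. After the program, 2*y <= 3*v - 6 must hold.
Before y := w + w - 5: 4*w <= 3*v + 4
Then branch requires (not (j != 3)) and j != 14 and 4*w <= 3*v + 4; else branch requires 4*w <= 3*v + 4.
Before the if: (2*w < 7 -> ((not (j != 3)) and j != 14 and 4*w <= 3*v + 4)) and ((not (2*w < 7)) -> 4*w <= 3*v + 4)
Before skip: (2*w < 7 -> ((not (j != 3)) and j != 14 and 4*w <= 3*v + 4)) and ((not (2*w < 7)) -> 4*w <= 3*v + 4)
Before c := j: (2*w < 7 -> ((not (j != 3)) and j != 14 and 4*w <= 3*v + 4)) and ((not (2*w < 7)) -> 4*w <= 3*v + 4)
Answer: WP = (2*w < 7 -> ((not (j != 3)) and j != 14 and 4*w <= 3*v + 4)) and ((not (2*w < 7)) -> 4*w <= 3*v + 4)


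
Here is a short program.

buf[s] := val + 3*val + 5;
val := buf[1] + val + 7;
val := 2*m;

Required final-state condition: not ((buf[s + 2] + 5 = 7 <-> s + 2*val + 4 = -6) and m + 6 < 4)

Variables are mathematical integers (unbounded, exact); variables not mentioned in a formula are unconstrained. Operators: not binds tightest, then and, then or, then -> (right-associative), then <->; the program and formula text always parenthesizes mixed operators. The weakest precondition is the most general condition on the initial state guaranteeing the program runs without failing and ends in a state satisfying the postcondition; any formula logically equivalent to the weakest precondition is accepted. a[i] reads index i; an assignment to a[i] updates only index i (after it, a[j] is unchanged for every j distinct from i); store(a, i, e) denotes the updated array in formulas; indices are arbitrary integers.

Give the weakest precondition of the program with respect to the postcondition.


Working backward. After the program, the postcondition not ((buf[s + 2] + 5 = 7 <-> s + 2*val + 4 = -6) and m + 6 < 4) must hold; in canonical form it is not ((buf[s + 2] = 2 <-> s + 2*val = -10) and m < -2).
Before val := 2*m: not ((buf[s + 2] = 2 <-> 4*m + s = -10) and m < -2)
Before val := buf[1] + val + 7: not ((buf[s + 2] = 2 <-> 4*m + s = -10) and m < -2)
Before buf[s] := val + 3*val + 5: not ((store(buf, s, 4*val + 5)[s + 2] = 2 <-> 4*m + s = -10) and m < -2)
Answer: WP = not ((store(buf, s, 4*val + 5)[s + 2] = 2 <-> 4*m + s = -10) and m < -2)


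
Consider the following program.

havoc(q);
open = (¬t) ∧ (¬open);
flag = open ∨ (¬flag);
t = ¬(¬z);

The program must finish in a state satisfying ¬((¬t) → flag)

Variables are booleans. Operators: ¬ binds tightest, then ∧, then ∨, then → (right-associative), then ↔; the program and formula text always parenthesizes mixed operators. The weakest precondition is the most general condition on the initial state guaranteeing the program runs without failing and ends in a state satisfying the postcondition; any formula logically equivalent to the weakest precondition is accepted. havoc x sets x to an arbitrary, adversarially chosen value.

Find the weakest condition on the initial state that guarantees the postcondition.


Working backward. After the program, ¬((¬t) → flag) must hold.
Before t := ¬(¬z): ¬((¬z) → flag)
Before flag := open ∨ (¬flag): ¬((¬z) → (open ∨ (¬flag)))
Before open := (¬t) ∧ (¬open): ¬((¬z) → (((¬t) ∧ (¬open)) ∨ (¬flag)))
Before havoc q: ¬((¬z) → (((¬t) ∧ (¬open)) ∨ (¬flag)))
Answer: WP = ¬((¬z) → (((¬t) ∧ (¬open)) ∨ (¬flag)))


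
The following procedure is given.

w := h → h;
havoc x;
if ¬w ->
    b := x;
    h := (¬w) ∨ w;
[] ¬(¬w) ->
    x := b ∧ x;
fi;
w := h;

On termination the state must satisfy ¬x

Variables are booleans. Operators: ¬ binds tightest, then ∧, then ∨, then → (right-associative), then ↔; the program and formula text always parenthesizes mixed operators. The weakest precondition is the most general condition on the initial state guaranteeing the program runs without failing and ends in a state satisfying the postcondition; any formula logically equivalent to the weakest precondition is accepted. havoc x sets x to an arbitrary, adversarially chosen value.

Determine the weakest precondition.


Working backward. After the program, ¬x must hold.
Before w := h: ¬x
Then branch requires ¬x; else branch requires ¬(b ∧ x).
Before the if: ((¬w) → (¬x)) ∧ (w → (¬(b ∧ x)))
Before havoc x: w ∧ (w → (¬b))
Before w := h → h: ¬b
Answer: WP = ¬b


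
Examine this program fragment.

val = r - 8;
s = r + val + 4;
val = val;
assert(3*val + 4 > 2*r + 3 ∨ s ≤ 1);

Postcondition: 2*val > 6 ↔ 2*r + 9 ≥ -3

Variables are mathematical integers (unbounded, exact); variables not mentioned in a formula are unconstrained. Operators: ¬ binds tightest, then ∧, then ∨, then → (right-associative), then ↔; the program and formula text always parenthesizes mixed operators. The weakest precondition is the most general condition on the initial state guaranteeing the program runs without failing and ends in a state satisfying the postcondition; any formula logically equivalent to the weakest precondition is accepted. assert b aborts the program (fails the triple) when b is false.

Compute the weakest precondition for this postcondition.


Working backward. After the program, the postcondition 2*val > 6 ↔ 2*r + 9 ≥ -3 must hold; in canonical form it is 2*val > 6 ↔ 2*r ≥ -12.
Before assert 3*val + 4 > 2*r + 3 ∨ s ≤ 1: (3*val > 2*r - 1 ∨ s ≤ 1) ∧ (2*val > 6 ↔ 2*r ≥ -12)
Before val := val: (3*val > 2*r - 1 ∨ s ≤ 1) ∧ (2*val > 6 ↔ 2*r ≥ -12)
Before s := r + val + 4: (3*val > 2*r - 1 ∨ r + val ≤ -3) ∧ (2*val > 6 ↔ 2*r ≥ -12)
Before val := r - 8: (r > 23 ∨ 2*r ≤ 5) ∧ (2*r > 22 ↔ 2*r ≥ -12)
Answer: WP = (r > 23 ∨ 2*r ≤ 5) ∧ (2*r > 22 ↔ 2*r ≥ -12)


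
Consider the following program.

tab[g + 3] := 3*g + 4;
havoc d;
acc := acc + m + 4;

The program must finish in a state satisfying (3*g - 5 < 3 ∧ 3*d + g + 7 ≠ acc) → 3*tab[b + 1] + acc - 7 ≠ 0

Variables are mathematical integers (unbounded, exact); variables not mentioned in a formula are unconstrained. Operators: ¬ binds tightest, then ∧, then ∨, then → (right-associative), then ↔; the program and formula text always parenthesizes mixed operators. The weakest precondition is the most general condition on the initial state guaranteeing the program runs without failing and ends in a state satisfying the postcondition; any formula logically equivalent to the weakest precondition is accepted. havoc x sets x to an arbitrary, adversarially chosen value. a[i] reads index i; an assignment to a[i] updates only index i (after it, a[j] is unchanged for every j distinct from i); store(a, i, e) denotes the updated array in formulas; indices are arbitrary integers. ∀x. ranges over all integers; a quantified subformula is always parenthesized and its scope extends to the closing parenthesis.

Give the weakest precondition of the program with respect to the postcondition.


Working backward. After the program, the postcondition (3*g - 5 < 3 ∧ 3*d + g + 7 ≠ acc) → 3*tab[b + 1] + acc - 7 ≠ 0 must hold; in canonical form it is (3*g < 8 ∧ 3*d + g ≠ acc - 7) → 3*tab[b + 1] + acc ≠ 7.
Before acc := acc + m + 4: (3*g < 8 ∧ 3*d + g ≠ acc + m - 3) → 3*tab[b + 1] + acc + m ≠ 3
Before havoc d: ∀d_1. ((3*g < 8 ∧ 3*d_1 + g ≠ acc + m - 3) → 3*tab[b + 1] + acc + m ≠ 3)
Before tab[g + 3] := 3*g + 4: ∀d_1. ((3*g < 8 ∧ 3*d_1 + g ≠ acc + m - 3) → 3*store(tab, g + 3, 3*g + 4)[b + 1] + acc + m ≠ 3)
Answer: WP = ∀d_1. ((3*g < 8 ∧ 3*d_1 + g ≠ acc + m - 3) → 3*store(tab, g + 3, 3*g + 4)[b + 1] + acc + m ≠ 3)


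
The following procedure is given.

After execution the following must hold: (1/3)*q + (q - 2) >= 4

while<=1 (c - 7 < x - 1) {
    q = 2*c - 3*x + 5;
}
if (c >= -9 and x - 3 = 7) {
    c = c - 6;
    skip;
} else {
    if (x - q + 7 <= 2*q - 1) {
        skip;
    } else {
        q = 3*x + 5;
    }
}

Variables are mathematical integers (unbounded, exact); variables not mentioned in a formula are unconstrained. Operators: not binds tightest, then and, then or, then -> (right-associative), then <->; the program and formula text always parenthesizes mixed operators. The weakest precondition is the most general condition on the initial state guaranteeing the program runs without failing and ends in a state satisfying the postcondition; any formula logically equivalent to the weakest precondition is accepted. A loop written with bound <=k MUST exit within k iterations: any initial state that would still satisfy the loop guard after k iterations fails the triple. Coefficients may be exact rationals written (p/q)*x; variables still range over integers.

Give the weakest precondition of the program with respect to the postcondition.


Working backward. After the program, the postcondition (1/3)*q + (q - 2) >= 4 must hold; in canonical form it is (4/3)*q >= 6.
Then branch requires (4/3)*q >= 6; else branch requires (x <= 3*q - 8 -> (4/3)*q >= 6) and ((not (x <= 3*q - 8)) -> 4*x >= -2/3).
Before the if: ((c >= -9 and x = 10) -> (4/3)*q >= 6) and ((not (c >= -9 and x = 10)) -> ((x <= 3*q - 8 -> (4/3)*q >= 6) and ((not (x <= 3*q - 8)) -> 4*x >= -2/3)))
Before the loop (bound <=1), unroll the exhaustion recursion (WP_0 = exit-now case; WP_j = one more guarded iteration, up to j = 1):
  WP_0: (not (c < x + 6)) and ((c >= -9 and x = 10) -> (4/3)*q >= 6) and ((not (c >= -9 and x = 10)) -> ((x <= 3*q - 8 -> (4/3)*q >= 6) and ((not (x <= 3*q - 8)) -> 4*x >= -2/3)))
  WP_1: (c < x + 6 -> ((not (c < x + 6)) and ((c >= -9 and x = 10) -> (8/3)*c >= 4*x - 2/3) and ((not (c >= -9 and x = 10)) -> ((10*x <= 6*c + 7 -> (8/3)*c >= 4*x - 2/3) and ((not (10*x <= 6*c + 7)) -> 4*x >= -2/3))))) and ((not (c < x + 6)) -> (((c >= -9 and x = 10) -> (4/3)*q >= 6) and ((not (c >= -9 and x = 10)) -> ((x <= 3*q - 8 -> (4/3)*q >= 6) and ((not (x <= 3*q - 8)) -> 4*x >= -2/3)))))
So before the loop: (c < x + 6 -> ((not (c < x + 6)) and ((c >= -9 and x = 10) -> (8/3)*c >= 4*x - 2/3) and ((not (c >= -9 and x = 10)) -> ((10*x <= 6*c + 7 -> (8/3)*c >= 4*x - 2/3) and ((not (10*x <= 6*c + 7)) -> 4*x >= -2/3))))) and ((not (c < x + 6)) -> (((c >= -9 and x = 10) -> (4/3)*q >= 6) and ((not (c >= -9 and x = 10)) -> ((x <= 3*q - 8 -> (4/3)*q >= 6) and ((not (x <= 3*q - 8)) -> 4*x >= -2/3)))))
Answer: WP = (c < x + 6 -> ((not (c < x + 6)) and ((c >= -9 and x = 10) -> (8/3)*c >= 4*x - 2/3) and ((not (c >= -9 and x = 10)) -> ((10*x <= 6*c + 7 -> (8/3)*c >= 4*x - 2/3) and ((not (10*x <= 6*c + 7)) -> 4*x >= -2/3))))) and ((not (c < x + 6)) -> (((c >= -9 and x = 10) -> (4/3)*q >= 6) and ((not (c >= -9 and x = 10)) -> ((x <= 3*q - 8 -> (4/3)*q >= 6) and ((not (x <= 3*q - 8)) -> 4*x >= -2/3)))))


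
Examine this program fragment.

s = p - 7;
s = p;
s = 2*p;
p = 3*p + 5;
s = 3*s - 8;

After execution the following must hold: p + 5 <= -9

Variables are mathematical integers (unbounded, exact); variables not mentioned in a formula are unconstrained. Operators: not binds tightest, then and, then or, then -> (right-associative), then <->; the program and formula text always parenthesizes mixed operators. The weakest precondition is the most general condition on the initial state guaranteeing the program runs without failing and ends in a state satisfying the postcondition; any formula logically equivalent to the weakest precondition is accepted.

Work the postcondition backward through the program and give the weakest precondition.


Working backward. After the program, the postcondition p + 5 <= -9 must hold; in canonical form it is p <= -14.
Before s := 3*s - 8: p <= -14
Before p := 3*p + 5: 3*p <= -19
Before s := 2*p: 3*p <= -19
Before s := p: 3*p <= -19
Before s := p - 7: 3*p <= -19
Answer: WP = 3*p <= -19


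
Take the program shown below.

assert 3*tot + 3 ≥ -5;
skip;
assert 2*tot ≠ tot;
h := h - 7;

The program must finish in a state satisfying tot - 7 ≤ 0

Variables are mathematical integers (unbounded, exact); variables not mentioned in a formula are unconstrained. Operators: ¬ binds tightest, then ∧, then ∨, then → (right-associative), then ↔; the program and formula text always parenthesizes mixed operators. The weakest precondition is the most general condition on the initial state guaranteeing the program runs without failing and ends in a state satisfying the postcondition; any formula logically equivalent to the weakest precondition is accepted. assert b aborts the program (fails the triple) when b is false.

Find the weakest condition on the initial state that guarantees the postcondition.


Working backward. After the program, the postcondition tot - 7 ≤ 0 must hold; in canonical form it is tot ≤ 7.
Before h := h - 7: tot ≤ 7
Before assert 2*tot ≠ tot: tot ≠ 0 ∧ tot ≤ 7
Before skip: tot ≠ 0 ∧ tot ≤ 7
Before assert 3*tot + 3 ≥ -5: 3*tot ≥ -8 ∧ tot ≠ 0 ∧ tot ≤ 7
Answer: WP = 3*tot ≥ -8 ∧ tot ≠ 0 ∧ tot ≤ 7


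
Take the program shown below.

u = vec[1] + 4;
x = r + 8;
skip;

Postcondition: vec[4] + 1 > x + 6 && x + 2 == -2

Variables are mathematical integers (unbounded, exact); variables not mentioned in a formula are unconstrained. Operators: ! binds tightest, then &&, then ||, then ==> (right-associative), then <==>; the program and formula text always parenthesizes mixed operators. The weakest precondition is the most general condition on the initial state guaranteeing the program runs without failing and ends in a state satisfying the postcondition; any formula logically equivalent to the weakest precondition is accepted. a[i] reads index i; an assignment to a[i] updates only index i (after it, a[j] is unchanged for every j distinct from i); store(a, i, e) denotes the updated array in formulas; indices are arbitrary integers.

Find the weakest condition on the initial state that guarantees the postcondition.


Working backward. After the program, the postcondition vec[4] + 1 > x + 6 && x + 2 == -2 must hold; in canonical form it is vec[4] > x + 5 && x == -4.
Before skip: vec[4] > x + 5 && x == -4
Before x := r + 8: vec[4] > r + 13 && r == -12
Before u := vec[1] + 4: vec[4] > r + 13 && r == -12
Answer: WP = vec[4] > r + 13 && r == -12


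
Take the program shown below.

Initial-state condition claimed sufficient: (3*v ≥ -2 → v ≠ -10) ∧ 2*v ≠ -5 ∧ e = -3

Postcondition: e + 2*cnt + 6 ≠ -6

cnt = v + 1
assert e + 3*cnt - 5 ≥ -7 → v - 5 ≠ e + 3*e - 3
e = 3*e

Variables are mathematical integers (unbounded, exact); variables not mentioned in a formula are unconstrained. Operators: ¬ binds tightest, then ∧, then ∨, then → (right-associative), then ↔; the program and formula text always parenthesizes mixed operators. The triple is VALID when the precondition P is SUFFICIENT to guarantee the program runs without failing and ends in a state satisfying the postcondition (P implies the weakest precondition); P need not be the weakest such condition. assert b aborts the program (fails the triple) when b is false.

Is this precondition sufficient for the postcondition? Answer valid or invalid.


Working backward. After the program, the postcondition e + 2*cnt + 6 ≠ -6 must hold; in canonical form it is 2*cnt + e ≠ -12.
Before e := 3*e: 2*cnt + 3*e ≠ -12
Before assert e + 3*cnt - 5 ≥ -7 → v - 5 ≠ e + 3*e - 3: (3*cnt + e ≥ -2 → v ≠ 4*e + 2) ∧ 2*cnt + 3*e ≠ -12
Before cnt := v + 1: (e + 3*v ≥ -5 → v ≠ 4*e + 2) ∧ 3*e + 2*v ≠ -14
The weakest precondition is (e + 3*v ≥ -5 → v ≠ 4*e + 2) ∧ 3*e + 2*v ≠ -14.
Check whether (3*v ≥ -2 → v ≠ -10) ∧ 2*v ≠ -5 ∧ e = -3 implies it.
Every state satisfying the precondition satisfies the weakest precondition: the implication holds.
Answer: valid


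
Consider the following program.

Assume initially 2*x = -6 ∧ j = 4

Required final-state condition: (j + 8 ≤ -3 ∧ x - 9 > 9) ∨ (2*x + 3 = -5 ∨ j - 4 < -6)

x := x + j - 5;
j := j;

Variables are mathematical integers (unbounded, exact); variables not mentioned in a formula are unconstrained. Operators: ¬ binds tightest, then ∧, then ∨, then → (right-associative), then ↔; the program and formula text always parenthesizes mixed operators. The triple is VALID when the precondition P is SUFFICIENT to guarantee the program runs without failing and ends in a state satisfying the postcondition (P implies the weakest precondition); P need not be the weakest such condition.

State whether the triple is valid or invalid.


Working backward. After the program, the postcondition (j + 8 ≤ -3 ∧ x - 9 > 9) ∨ (2*x + 3 = -5 ∨ j - 4 < -6) must hold; in canonical form it is (j ≤ -11 ∧ x > 18) ∨ 2*x = -8 ∨ j < -2.
Before j := j: (j ≤ -11 ∧ x > 18) ∨ 2*x = -8 ∨ j < -2
Before x := x + j - 5: (j ≤ -11 ∧ j + x > 23) ∨ 2*j + 2*x = 2 ∨ j < -2
The weakest precondition is (j ≤ -11 ∧ j + x > 23) ∨ 2*j + 2*x = 2 ∨ j < -2.
Check whether 2*x = -6 ∧ j = 4 implies it.
Every state satisfying the precondition satisfies the weakest precondition: the implication holds.
Answer: valid


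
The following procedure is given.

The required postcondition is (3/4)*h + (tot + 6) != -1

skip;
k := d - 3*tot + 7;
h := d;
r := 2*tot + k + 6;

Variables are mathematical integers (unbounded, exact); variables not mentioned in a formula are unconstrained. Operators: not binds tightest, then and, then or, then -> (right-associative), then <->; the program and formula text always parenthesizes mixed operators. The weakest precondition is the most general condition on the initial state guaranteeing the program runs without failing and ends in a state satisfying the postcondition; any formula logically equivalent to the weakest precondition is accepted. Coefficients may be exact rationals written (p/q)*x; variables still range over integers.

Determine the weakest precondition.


Working backward. After the program, the postcondition (3/4)*h + (tot + 6) != -1 must hold; in canonical form it is (3/4)*h + tot != -7.
Before r := 2*tot + k + 6: (3/4)*h + tot != -7
Before h := d: (3/4)*d + tot != -7
Before k := d - 3*tot + 7: (3/4)*d + tot != -7
Before skip: (3/4)*d + tot != -7
Answer: WP = (3/4)*d + tot != -7


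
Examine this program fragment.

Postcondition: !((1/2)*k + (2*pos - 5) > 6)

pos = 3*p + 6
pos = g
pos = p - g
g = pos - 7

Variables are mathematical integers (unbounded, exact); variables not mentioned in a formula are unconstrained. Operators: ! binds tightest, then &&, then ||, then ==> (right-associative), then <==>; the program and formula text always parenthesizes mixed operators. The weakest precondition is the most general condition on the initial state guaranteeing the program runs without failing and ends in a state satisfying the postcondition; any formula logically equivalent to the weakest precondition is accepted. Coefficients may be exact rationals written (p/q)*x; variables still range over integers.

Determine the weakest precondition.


Working backward. After the program, the postcondition !((1/2)*k + (2*pos - 5) > 6) must hold; in canonical form it is !((1/2)*k + 2*pos > 11).
Before g := pos - 7: !((1/2)*k + 2*pos > 11)
Before pos := p - g: !((1/2)*k + 2*p > 2*g + 11)
Before pos := g: !((1/2)*k + 2*p > 2*g + 11)
Before pos := 3*p + 6: !((1/2)*k + 2*p > 2*g + 11)
Answer: WP = !((1/2)*k + 2*p > 2*g + 11)


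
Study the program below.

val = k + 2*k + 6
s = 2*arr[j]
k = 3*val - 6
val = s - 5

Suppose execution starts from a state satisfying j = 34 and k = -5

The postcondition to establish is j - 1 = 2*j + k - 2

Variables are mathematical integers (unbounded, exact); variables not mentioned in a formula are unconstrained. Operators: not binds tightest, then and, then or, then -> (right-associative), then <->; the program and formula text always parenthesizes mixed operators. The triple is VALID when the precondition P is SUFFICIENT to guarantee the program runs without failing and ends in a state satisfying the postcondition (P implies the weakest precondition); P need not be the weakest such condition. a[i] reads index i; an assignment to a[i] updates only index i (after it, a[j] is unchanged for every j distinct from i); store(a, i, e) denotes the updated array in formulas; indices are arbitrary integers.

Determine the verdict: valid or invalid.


Working backward. After the program, the postcondition j - 1 = 2*j + k - 2 must hold; in canonical form it is j + k = 1.
Before val := s - 5: j + k = 1
Before k := 3*val - 6: j + 3*val = 7
Before s := 2*arr[j]: j + 3*val = 7
Before val := k + 2*k + 6: j + 9*k = -11
The weakest precondition is j + 9*k = -11.
Check whether j = 34 and k = -5 implies it.
Every state satisfying the precondition satisfies the weakest precondition: the implication holds.
Answer: valid


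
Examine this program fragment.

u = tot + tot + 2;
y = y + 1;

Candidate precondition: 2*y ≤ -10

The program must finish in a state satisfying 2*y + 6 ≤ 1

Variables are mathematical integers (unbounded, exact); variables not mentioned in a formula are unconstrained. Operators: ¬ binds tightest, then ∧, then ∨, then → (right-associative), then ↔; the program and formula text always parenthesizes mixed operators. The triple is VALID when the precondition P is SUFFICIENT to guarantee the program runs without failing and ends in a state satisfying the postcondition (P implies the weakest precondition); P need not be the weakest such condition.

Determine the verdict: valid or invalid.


Working backward. After the program, the postcondition 2*y + 6 ≤ 1 must hold; in canonical form it is 2*y ≤ -5.
Before y := y + 1: 2*y ≤ -7
Before u := tot + tot + 2: 2*y ≤ -7
The weakest precondition is 2*y ≤ -7.
Check whether 2*y ≤ -10 implies it.
Every state satisfying the precondition satisfies the weakest precondition: the implication holds.
Answer: valid


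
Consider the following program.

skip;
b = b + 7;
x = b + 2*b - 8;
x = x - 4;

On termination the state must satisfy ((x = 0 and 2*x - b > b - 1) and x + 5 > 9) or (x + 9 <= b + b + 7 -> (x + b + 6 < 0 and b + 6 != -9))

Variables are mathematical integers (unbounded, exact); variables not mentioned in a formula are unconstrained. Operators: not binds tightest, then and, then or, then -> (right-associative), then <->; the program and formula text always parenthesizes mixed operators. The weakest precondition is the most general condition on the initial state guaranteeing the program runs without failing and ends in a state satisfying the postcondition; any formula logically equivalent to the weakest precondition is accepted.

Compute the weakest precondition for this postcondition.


Working backward. After the program, the postcondition ((x = 0 and 2*x - b > b - 1) and x + 5 > 9) or (x + 9 <= b + b + 7 -> (x + b + 6 < 0 and b + 6 != -9)) must hold; in canonical form it is (x = 0 and 2*x > 2*b - 1 and x > 4) or (x <= 2*b - 2 -> (b + x < -6 and b != -15)).
Before x := x - 4: (x = 4 and 2*x > 2*b + 7 and x > 8) or (x <= 2*b + 2 -> (b + x < -2 and b != -15))
Before x := b + 2*b - 8: (3*b = 12 and 4*b > 23 and 3*b > 16) or (b <= 10 -> (4*b < 6 and b != -15))
Before b := b + 7: (3*b = -9 and 4*b > -5 and 3*b > -5) or (b <= 3 -> (4*b < -22 and b != -22))
Before skip: (3*b = -9 and 4*b > -5 and 3*b > -5) or (b <= 3 -> (4*b < -22 and b != -22))
Answer: WP = (3*b = -9 and 4*b > -5 and 3*b > -5) or (b <= 3 -> (4*b < -22 and b != -22))


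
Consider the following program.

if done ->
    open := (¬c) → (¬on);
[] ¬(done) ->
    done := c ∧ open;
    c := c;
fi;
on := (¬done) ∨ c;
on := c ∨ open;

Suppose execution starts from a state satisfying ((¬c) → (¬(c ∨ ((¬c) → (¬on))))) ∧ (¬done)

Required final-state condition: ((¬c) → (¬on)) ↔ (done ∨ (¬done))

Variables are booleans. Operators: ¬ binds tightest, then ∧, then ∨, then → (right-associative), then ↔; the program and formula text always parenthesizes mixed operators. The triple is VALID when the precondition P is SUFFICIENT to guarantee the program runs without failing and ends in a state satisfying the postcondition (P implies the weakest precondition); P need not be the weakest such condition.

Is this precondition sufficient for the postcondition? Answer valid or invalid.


Working backward. After the program, the postcondition ((¬c) → (¬on)) ↔ (done ∨ (¬done)) must hold; in canonical form it is (¬c) → (¬on).
Before on := c ∨ open: (¬c) → (¬(c ∨ open))
Before on := (¬done) ∨ c: (¬c) → (¬(c ∨ open))
Then branch requires (¬c) → (¬(c ∨ ((¬c) → (¬on)))); else branch requires (¬c) → (¬(c ∨ open)).
Before the if: (done → ((¬c) → (¬(c ∨ ((¬c) → (¬on)))))) ∧ ((¬done) → ((¬c) → (¬(c ∨ open))))
The weakest precondition is (done → ((¬c) → (¬(c ∨ ((¬c) → (¬on)))))) ∧ ((¬done) → ((¬c) → (¬(c ∨ open)))).
Check whether ((¬c) → (¬(c ∨ ((¬c) → (¬on))))) ∧ (¬done) implies it.
Countermodel: at the initial state c = false, done = false, on = true, open = true, the precondition holds but the weakest precondition fails.
Answer: invalid


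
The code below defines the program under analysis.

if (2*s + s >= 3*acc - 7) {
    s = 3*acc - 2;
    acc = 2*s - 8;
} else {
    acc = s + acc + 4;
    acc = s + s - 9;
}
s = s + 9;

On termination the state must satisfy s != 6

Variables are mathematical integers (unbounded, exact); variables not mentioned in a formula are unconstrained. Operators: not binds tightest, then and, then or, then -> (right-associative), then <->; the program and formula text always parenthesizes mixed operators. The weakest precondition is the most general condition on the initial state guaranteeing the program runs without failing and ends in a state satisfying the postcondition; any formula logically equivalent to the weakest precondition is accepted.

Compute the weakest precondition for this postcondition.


Working backward. After the program, s != 6 must hold.
Before s := s + 9: s != -3
Then branch requires 3*acc != -1; else branch requires s != -3.
Before the if: (3*s >= 3*acc - 7 -> 3*acc != -1) and ((not (3*s >= 3*acc - 7)) -> s != -3)
Answer: WP = (3*s >= 3*acc - 7 -> 3*acc != -1) and ((not (3*s >= 3*acc - 7)) -> s != -3)


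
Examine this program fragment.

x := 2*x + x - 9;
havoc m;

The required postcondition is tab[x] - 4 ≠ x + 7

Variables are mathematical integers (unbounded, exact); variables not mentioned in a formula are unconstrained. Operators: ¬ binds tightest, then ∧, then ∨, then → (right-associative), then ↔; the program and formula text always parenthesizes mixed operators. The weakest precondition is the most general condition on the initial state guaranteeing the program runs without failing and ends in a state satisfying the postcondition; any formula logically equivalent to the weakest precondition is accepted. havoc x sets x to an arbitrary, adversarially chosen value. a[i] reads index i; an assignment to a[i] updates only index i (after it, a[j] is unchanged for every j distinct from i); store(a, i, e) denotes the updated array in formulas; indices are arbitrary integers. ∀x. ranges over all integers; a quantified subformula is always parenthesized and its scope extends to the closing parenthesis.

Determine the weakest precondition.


Working backward. After the program, the postcondition tab[x] - 4 ≠ x + 7 must hold; in canonical form it is tab[x] ≠ x + 11.
Before havoc m: tab[x] ≠ x + 11
Before x := 2*x + x - 9: tab[3*x - 9] ≠ 3*x + 2
Answer: WP = tab[3*x - 9] ≠ 3*x + 2


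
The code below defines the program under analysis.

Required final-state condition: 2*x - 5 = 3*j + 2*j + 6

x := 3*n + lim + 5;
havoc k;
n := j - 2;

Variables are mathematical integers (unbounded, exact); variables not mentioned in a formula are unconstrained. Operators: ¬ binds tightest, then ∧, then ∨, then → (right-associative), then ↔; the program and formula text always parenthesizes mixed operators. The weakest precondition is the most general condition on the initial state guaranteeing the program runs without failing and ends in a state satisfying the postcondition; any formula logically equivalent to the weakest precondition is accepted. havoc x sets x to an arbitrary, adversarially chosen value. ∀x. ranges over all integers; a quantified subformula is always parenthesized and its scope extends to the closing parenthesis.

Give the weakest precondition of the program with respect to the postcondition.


Working backward. After the program, the postcondition 2*x - 5 = 3*j + 2*j + 6 must hold; in canonical form it is 2*x = 5*j + 11.
Before n := j - 2: 2*x = 5*j + 11
Before havoc k: 2*x = 5*j + 11
Before x := 3*n + lim + 5: 2*lim + 6*n = 5*j + 1
Answer: WP = 2*lim + 6*n = 5*j + 1
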